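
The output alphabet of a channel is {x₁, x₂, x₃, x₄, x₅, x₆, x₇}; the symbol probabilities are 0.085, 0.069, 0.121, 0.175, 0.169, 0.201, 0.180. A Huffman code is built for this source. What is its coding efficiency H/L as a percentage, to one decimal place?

Entropy H = −Σ p log₂ p ≈ 2.7212 bits.
Huffman merges: 69/1000+17/200→77/500; 121/1000+77/500→11/40; 169/1000+7/40→43/125; 9/50+201/1000→381/1000; 11/40+43/125→619/1000; 381/1000+619/1000→1. L = 2773/1000 ≈ 2.7730.
Efficiency = H/L = 2.7212/2.7730 = 98.1%.

98.1%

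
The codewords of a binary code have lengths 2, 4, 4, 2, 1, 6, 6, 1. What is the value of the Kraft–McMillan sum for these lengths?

With common denominator 2^6 = 64: Σ 2^(−ℓᵢ) = 16/64 + 4/64 + 4/64 + 16/64 + 32/64 + 1/64 + 1/64 + 32/64 = 106/64 = 1.65625.

1.65625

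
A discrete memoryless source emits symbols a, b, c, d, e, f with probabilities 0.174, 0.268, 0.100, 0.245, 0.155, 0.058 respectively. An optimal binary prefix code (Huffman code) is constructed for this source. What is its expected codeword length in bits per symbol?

2.471 bits/symbol

Repeatedly combine the two least-probable nodes; the expected code length is the sum of the merged weights.
merge 29/500 + 1/10 → 79/500
merge 31/200 + 79/500 → 313/1000
merge 87/500 + 49/200 → 419/1000
merge 67/250 + 313/1000 → 581/1000
merge 419/1000 + 581/1000 → 1
L = 79/500 + 313/1000 + 419/1000 + 581/1000 + 1 = 2471/1000 = 2.471 bits/symbol.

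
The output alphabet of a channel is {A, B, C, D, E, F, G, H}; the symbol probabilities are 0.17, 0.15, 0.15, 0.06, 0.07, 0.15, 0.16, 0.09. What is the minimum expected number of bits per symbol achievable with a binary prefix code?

2.96 bits/symbol

Repeatedly combine the two least-probable nodes; the expected code length is the sum of the merged weights.
merge 3/50 + 7/100 → 13/100
merge 9/100 + 13/100 → 11/50
merge 3/20 + 3/20 → 3/10
merge 3/20 + 4/25 → 31/100
merge 17/100 + 11/50 → 39/100
merge 3/10 + 31/100 → 61/100
merge 39/100 + 61/100 → 1
L = 13/100 + 11/50 + 3/10 + 31/100 + 39/100 + 61/100 + 1 = 74/25 = 2.96 bits/symbol.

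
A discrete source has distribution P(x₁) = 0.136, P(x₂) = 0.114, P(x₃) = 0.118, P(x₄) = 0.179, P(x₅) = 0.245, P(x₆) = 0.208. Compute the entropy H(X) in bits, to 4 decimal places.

H = −Σ pᵢ log₂ pᵢ.
−0.136·log₂(0.136) = 0.3915
−0.114·log₂(0.114) = 0.3571
−0.118·log₂(0.118) = 0.3638
−0.179·log₂(0.179) = 0.4443
−0.245·log₂(0.245) = 0.4971
−0.208·log₂(0.208) = 0.4712
Sum ≈ 2.5250 → 2.5250 bits.

2.5250 bits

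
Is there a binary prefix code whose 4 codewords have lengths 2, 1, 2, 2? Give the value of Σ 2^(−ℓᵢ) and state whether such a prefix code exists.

1.25; no

With common denominator 2^2 = 4: Σ 2^(−ℓᵢ) = 1/4 + 2/4 + 1/4 + 1/4 = 5/4 = 1.25.
Kraft's inequality requires Σ ≤ 1; here Σ = 1.25 > 1, so no such prefix code exists.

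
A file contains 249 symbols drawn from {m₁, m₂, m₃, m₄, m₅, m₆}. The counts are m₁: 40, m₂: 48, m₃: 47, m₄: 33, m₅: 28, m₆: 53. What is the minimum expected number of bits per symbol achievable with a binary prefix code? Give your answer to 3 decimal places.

2.594 bits/symbol

Probabilities are the counts divided by 249.
Repeatedly combine the two least-probable nodes; the expected code length is the sum of the merged weights.
merge 28/249 + 11/83 → 61/249
merge 40/249 + 47/249 → 29/83
merge 16/83 + 53/249 → 101/249
merge 61/249 + 29/83 → 148/249
merge 101/249 + 148/249 → 1
L = 61/249 + 29/83 + 101/249 + 148/249 + 1 = 646/249 ≈ 2.594 bits/symbol.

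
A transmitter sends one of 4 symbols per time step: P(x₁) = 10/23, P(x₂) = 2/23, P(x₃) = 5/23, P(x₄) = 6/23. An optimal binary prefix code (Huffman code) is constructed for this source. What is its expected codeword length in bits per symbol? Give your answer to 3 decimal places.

1.870 bits/symbol

Repeatedly combine the two least-probable nodes; the expected code length is the sum of the merged weights.
merge 2/23 + 5/23 → 7/23
merge 6/23 + 7/23 → 13/23
merge 10/23 + 13/23 → 1
L = 7/23 + 13/23 + 1 = 43/23 ≈ 1.870 bits/symbol.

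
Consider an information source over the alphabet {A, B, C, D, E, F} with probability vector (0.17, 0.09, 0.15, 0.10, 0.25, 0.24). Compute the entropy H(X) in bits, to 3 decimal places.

2.484 bits

H = −Σ pᵢ log₂ pᵢ.
−0.17·log₂(0.17) = 0.4346
−0.09·log₂(0.09) = 0.3127
−0.15·log₂(0.15) = 0.4105
−0.10·log₂(0.10) = 0.3322
−0.25·log₂(0.25) = 0.5000
−0.24·log₂(0.24) = 0.4941
Sum ≈ 2.4841 → 2.484 bits.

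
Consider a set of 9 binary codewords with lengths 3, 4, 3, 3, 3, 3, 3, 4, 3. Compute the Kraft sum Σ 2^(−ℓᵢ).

1

With common denominator 2^4 = 16: Σ 2^(−ℓᵢ) = 2/16 + 1/16 + 2/16 + 2/16 + 2/16 + 2/16 + 2/16 + 1/16 + 2/16 = 16/16 = 1.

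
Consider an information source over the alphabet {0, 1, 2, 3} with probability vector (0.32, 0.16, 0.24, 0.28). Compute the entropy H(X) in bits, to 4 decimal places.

1.9574 bits

H = −Σ pᵢ log₂ pᵢ.
−0.32·log₂(0.32) = 0.5260
−0.16·log₂(0.16) = 0.4230
−0.24·log₂(0.24) = 0.4941
−0.28·log₂(0.28) = 0.5142
Sum ≈ 1.9574 → 1.9574 bits.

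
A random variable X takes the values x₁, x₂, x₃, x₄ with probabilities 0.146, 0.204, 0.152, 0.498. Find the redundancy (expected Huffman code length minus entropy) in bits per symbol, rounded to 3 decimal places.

0.013 bits

Entropy H = −Σ p log₂ p ≈ 1.7871 bits.
Huffman merges: 73/500+19/125→149/500; 51/250+149/500→251/500; 249/500+251/500→1. L = 9/5 ≈ 1.8000.
L − H = 1.8000 − 1.7871 = 0.013 bits.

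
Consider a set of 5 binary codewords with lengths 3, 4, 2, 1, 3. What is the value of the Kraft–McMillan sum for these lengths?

With common denominator 2^4 = 16: Σ 2^(−ℓᵢ) = 2/16 + 1/16 + 4/16 + 8/16 + 2/16 = 17/16 = 1.0625.

1.0625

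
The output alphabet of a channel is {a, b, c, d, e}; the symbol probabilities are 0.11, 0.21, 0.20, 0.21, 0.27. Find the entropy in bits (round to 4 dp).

H = −Σ pᵢ log₂ pᵢ.
−0.11·log₂(0.11) = 0.3503
−0.21·log₂(0.21) = 0.4728
−0.20·log₂(0.20) = 0.4644
−0.21·log₂(0.21) = 0.4728
−0.27·log₂(0.27) = 0.5100
Sum ≈ 2.2703 → 2.2703 bits.

2.2703 bits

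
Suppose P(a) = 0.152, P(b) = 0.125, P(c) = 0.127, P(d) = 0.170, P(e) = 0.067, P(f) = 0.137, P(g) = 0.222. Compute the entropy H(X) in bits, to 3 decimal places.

H = −Σ pᵢ log₂ pᵢ.
−0.152·log₂(0.152) = 0.4131
−0.125·log₂(0.125) = 0.3750
−0.127·log₂(0.127) = 0.3781
−0.170·log₂(0.170) = 0.4346
−0.067·log₂(0.067) = 0.2613
−0.137·log₂(0.137) = 0.3929
−0.222·log₂(0.222) = 0.4820
Sum ≈ 2.7370 → 2.737 bits.

2.737 bits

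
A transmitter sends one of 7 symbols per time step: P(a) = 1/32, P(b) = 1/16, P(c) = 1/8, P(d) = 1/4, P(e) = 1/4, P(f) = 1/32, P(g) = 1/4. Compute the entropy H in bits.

2.4375 bits

Each probability is a power of 1/2, so log₂(1/p) is an integer.
H = Σ p·log₂(1/p) = 1/32·5 + 1/16·4 + 1/8·3 + 1/4·2 + 1/4·2 + 1/32·5 + 1/4·2 = 2.4375 bits.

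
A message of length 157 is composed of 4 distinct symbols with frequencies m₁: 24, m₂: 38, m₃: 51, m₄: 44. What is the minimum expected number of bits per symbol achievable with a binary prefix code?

Probabilities are the counts divided by 157.
Repeatedly combine the two least-probable nodes; the expected code length is the sum of the merged weights.
merge 24/157 + 38/157 → 62/157
merge 44/157 + 51/157 → 95/157
merge 62/157 + 95/157 → 1
L = 62/157 + 95/157 + 1 = 2 bits/symbol.

2 bits/symbol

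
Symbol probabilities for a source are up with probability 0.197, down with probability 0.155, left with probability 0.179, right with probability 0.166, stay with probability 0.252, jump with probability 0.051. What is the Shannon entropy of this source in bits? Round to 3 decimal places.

2.473 bits

H = −Σ pᵢ log₂ pᵢ.
−0.197·log₂(0.197) = 0.4617
−0.155·log₂(0.155) = 0.4169
−0.179·log₂(0.179) = 0.4443
−0.166·log₂(0.166) = 0.4301
−0.252·log₂(0.252) = 0.5011
−0.051·log₂(0.051) = 0.2190
Sum ≈ 2.4730 → 2.473 bits.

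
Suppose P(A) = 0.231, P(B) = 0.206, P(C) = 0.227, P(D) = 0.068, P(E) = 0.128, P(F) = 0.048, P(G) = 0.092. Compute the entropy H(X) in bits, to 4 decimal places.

2.6138 bits

H = −Σ pᵢ log₂ pᵢ.
−0.231·log₂(0.231) = 0.4883
−0.206·log₂(0.206) = 0.4695
−0.227·log₂(0.227) = 0.4856
−0.068·log₂(0.068) = 0.2637
−0.128·log₂(0.128) = 0.3796
−0.048·log₂(0.048) = 0.2103
−0.092·log₂(0.092) = 0.3167
Sum ≈ 2.6138 → 2.6138 bits.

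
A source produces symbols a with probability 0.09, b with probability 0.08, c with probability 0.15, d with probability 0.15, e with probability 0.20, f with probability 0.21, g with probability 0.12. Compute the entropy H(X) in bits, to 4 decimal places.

2.7295 bits

H = −Σ pᵢ log₂ pᵢ.
−0.09·log₂(0.09) = 0.3127
−0.08·log₂(0.08) = 0.2915
−0.15·log₂(0.15) = 0.4105
−0.15·log₂(0.15) = 0.4105
−0.20·log₂(0.20) = 0.4644
−0.21·log₂(0.21) = 0.4728
−0.12·log₂(0.12) = 0.3671
Sum ≈ 2.7295 → 2.7295 bits.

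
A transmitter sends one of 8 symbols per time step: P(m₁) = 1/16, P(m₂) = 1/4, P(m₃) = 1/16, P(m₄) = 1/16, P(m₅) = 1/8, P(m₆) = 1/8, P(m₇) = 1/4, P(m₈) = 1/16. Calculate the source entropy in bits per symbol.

Each probability is a power of 1/2, so log₂(1/p) is an integer.
H = Σ p·log₂(1/p) = 1/16·4 + 1/4·2 + 1/16·4 + 1/16·4 + 1/8·3 + 1/8·3 + 1/4·2 + 1/16·4 = 2.75 bits.

2.75 bits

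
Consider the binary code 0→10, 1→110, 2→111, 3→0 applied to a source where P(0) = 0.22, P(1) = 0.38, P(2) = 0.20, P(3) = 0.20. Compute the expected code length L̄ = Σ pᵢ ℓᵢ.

L̄ = Σ pᵢ·ℓᵢ = 0.22·2 + 0.38·3 + 0.20·3 + 0.20·1 = 2.38 bits/symbol.

2.38 bits/symbol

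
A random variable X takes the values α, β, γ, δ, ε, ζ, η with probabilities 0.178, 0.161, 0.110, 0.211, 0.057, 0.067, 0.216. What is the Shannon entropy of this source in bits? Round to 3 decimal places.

2.666 bits

H = −Σ pᵢ log₂ pᵢ.
−0.178·log₂(0.178) = 0.4432
−0.161·log₂(0.161) = 0.4242
−0.110·log₂(0.110) = 0.3503
−0.211·log₂(0.211) = 0.4736
−0.057·log₂(0.057) = 0.2356
−0.067·log₂(0.067) = 0.2613
−0.216·log₂(0.216) = 0.4776
Sum ≈ 2.6658 → 2.666 bits.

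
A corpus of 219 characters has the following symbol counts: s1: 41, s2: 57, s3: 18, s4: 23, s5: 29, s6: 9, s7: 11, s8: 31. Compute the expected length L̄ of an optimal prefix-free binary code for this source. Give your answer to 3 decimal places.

Probabilities are the counts divided by 219.
Repeatedly combine the two least-probable nodes; the expected code length is the sum of the merged weights.
merge 3/73 + 11/219 → 20/219
merge 6/73 + 20/219 → 38/219
merge 23/219 + 29/219 → 52/219
merge 31/219 + 38/219 → 23/73
merge 41/219 + 52/219 → 31/73
merge 19/73 + 23/73 → 42/73
merge 31/73 + 42/73 → 1
L = 20/219 + 38/219 + 52/219 + 23/73 + 31/73 + 42/73 + 1 = 617/219 ≈ 2.817 bits/symbol.

2.817 bits/symbol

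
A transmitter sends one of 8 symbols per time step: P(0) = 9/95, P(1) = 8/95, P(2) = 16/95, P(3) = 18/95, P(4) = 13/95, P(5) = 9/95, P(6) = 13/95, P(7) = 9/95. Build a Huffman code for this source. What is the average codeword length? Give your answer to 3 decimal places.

2.989 bits/symbol

Repeatedly combine the two least-probable nodes; the expected code length is the sum of the merged weights.
merge 8/95 + 9/95 → 17/95
merge 9/95 + 9/95 → 18/95
merge 13/95 + 13/95 → 26/95
merge 16/95 + 17/95 → 33/95
merge 18/95 + 18/95 → 36/95
merge 26/95 + 33/95 → 59/95
merge 36/95 + 59/95 → 1
L = 17/95 + 18/95 + 26/95 + 33/95 + 36/95 + 59/95 + 1 = 284/95 ≈ 2.989 bits/symbol.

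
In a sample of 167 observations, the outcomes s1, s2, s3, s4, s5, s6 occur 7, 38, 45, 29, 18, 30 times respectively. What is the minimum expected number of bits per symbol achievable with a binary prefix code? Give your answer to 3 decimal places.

Probabilities are the counts divided by 167.
Repeatedly combine the two least-probable nodes; the expected code length is the sum of the merged weights.
merge 7/167 + 18/167 → 25/167
merge 25/167 + 29/167 → 54/167
merge 30/167 + 38/167 → 68/167
merge 45/167 + 54/167 → 99/167
merge 68/167 + 99/167 → 1
L = 25/167 + 54/167 + 68/167 + 99/167 + 1 = 413/167 ≈ 2.473 bits/symbol.

2.473 bits/symbol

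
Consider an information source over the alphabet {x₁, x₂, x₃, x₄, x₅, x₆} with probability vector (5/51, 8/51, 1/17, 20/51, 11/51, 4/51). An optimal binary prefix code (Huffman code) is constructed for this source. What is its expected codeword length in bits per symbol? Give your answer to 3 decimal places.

Repeatedly combine the two least-probable nodes; the expected code length is the sum of the merged weights.
merge 1/17 + 4/51 → 7/51
merge 5/51 + 7/51 → 4/17
merge 8/51 + 11/51 → 19/51
merge 4/17 + 19/51 → 31/51
merge 20/51 + 31/51 → 1
L = 7/51 + 4/17 + 19/51 + 31/51 + 1 = 40/17 ≈ 2.353 bits/symbol.

2.353 bits/symbol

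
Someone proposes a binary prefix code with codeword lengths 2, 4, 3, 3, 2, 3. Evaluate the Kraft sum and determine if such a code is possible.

0.9375; yes

With common denominator 2^4 = 16: Σ 2^(−ℓᵢ) = 4/16 + 1/16 + 2/16 + 2/16 + 4/16 + 2/16 = 15/16 = 0.9375.
Kraft's inequality requires Σ ≤ 1; here Σ = 0.9375 ≤ 1, so such a prefix code exists.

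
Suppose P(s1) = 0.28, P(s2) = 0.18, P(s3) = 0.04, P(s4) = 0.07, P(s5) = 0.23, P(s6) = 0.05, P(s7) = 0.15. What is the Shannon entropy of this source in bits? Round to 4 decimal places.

2.5281 bits

H = −Σ pᵢ log₂ pᵢ.
−0.28·log₂(0.28) = 0.5142
−0.18·log₂(0.18) = 0.4453
−0.04·log₂(0.04) = 0.1858
−0.07·log₂(0.07) = 0.2686
−0.23·log₂(0.23) = 0.4877
−0.05·log₂(0.05) = 0.2161
−0.15·log₂(0.15) = 0.4105
Sum ≈ 2.5281 → 2.5281 bits.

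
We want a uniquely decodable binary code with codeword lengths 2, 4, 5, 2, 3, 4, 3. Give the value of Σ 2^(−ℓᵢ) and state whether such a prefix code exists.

With common denominator 2^5 = 32: Σ 2^(−ℓᵢ) = 8/32 + 2/32 + 1/32 + 8/32 + 4/32 + 2/32 + 4/32 = 29/32 = 0.90625.
Kraft's inequality requires Σ ≤ 1; here Σ = 0.90625 ≤ 1, so such a prefix code exists.

0.90625; yes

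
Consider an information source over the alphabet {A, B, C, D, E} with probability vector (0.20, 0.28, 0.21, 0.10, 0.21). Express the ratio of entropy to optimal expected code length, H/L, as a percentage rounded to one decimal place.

98.1%

Entropy H = −Σ p log₂ p ≈ 2.2564 bits.
Huffman merges: 1/10+1/5→3/10; 21/100+21/100→21/50; 7/25+3/10→29/50; 21/50+29/50→1. L = 23/10 ≈ 2.3000.
Efficiency = H/L = 2.2564/2.3000 = 98.1%.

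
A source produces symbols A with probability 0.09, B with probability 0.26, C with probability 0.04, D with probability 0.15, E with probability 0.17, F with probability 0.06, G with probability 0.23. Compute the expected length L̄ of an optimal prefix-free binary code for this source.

Repeatedly combine the two least-probable nodes; the expected code length is the sum of the merged weights.
merge 1/25 + 3/50 → 1/10
merge 9/100 + 1/10 → 19/100
merge 3/20 + 17/100 → 8/25
merge 19/100 + 23/100 → 21/50
merge 13/50 + 8/25 → 29/50
merge 21/50 + 29/50 → 1
L = 1/10 + 19/100 + 8/25 + 21/50 + 29/50 + 1 = 261/100 = 2.61 bits/symbol.

2.61 bits/symbol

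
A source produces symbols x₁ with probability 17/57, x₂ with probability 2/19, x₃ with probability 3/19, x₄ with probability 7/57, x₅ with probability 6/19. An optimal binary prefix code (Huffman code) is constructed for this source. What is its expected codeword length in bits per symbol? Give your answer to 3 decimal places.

2.228 bits/symbol

Repeatedly combine the two least-probable nodes; the expected code length is the sum of the merged weights.
merge 2/19 + 7/57 → 13/57
merge 3/19 + 13/57 → 22/57
merge 17/57 + 6/19 → 35/57
merge 22/57 + 35/57 → 1
L = 13/57 + 22/57 + 35/57 + 1 = 127/57 ≈ 2.228 bits/symbol.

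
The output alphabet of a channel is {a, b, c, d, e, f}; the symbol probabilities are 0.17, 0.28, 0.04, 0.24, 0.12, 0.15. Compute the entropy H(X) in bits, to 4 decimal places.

2.4063 bits

H = −Σ pᵢ log₂ pᵢ.
−0.17·log₂(0.17) = 0.4346
−0.28·log₂(0.28) = 0.5142
−0.04·log₂(0.04) = 0.1858
−0.24·log₂(0.24) = 0.4941
−0.12·log₂(0.12) = 0.3671
−0.15·log₂(0.15) = 0.4105
Sum ≈ 2.4063 → 2.4063 bits.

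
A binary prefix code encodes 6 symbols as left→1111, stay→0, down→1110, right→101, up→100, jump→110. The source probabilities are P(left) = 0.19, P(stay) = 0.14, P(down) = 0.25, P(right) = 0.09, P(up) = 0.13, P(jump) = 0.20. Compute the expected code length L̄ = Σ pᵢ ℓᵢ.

L̄ = Σ pᵢ·ℓᵢ = 0.19·4 + 0.14·1 + 0.25·4 + 0.09·3 + 0.13·3 + 0.20·3 = 3.16 bits/symbol.

3.16 bits/symbol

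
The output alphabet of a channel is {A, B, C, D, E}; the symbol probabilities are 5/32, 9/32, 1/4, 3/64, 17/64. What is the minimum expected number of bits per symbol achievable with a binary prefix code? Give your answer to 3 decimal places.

2.203 bits/symbol

Repeatedly combine the two least-probable nodes; the expected code length is the sum of the merged weights.
merge 3/64 + 5/32 → 13/64
merge 13/64 + 1/4 → 29/64
merge 17/64 + 9/32 → 35/64
merge 29/64 + 35/64 → 1
L = 13/64 + 29/64 + 35/64 + 1 = 141/64 ≈ 2.203 bits/symbol.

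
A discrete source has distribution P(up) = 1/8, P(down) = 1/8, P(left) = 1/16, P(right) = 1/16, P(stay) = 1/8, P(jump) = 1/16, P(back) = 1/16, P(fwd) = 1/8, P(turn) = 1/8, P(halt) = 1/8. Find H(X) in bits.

Each probability is a power of 1/2, so log₂(1/p) is an integer.
H = Σ p·log₂(1/p) = 1/8·3 + 1/8·3 + 1/16·4 + 1/16·4 + 1/8·3 + 1/16·4 + 1/16·4 + 1/8·3 + 1/8·3 + 1/8·3 = 3.25 bits.

3.25 bits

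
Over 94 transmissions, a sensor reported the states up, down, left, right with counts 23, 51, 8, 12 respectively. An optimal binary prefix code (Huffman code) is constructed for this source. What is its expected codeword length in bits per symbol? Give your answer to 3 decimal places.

1.670 bits/symbol

Probabilities are the counts divided by 94.
Repeatedly combine the two least-probable nodes; the expected code length is the sum of the merged weights.
merge 4/47 + 6/47 → 10/47
merge 10/47 + 23/94 → 43/94
merge 43/94 + 51/94 → 1
L = 10/47 + 43/94 + 1 = 157/94 ≈ 1.670 bits/symbol.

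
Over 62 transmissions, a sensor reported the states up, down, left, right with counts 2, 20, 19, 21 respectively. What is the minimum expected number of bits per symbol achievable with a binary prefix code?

2 bits/symbol

Probabilities are the counts divided by 62.
Repeatedly combine the two least-probable nodes; the expected code length is the sum of the merged weights.
merge 1/31 + 19/62 → 21/62
merge 10/31 + 21/62 → 41/62
merge 21/62 + 41/62 → 1
L = 21/62 + 41/62 + 1 = 2 bits/symbol.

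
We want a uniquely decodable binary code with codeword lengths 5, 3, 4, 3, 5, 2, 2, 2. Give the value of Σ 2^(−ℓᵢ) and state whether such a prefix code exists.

With common denominator 2^5 = 32: Σ 2^(−ℓᵢ) = 1/32 + 4/32 + 2/32 + 4/32 + 1/32 + 8/32 + 8/32 + 8/32 = 36/32 = 1.125.
Kraft's inequality requires Σ ≤ 1; here Σ = 1.125 > 1, so no such prefix code exists.

1.125; no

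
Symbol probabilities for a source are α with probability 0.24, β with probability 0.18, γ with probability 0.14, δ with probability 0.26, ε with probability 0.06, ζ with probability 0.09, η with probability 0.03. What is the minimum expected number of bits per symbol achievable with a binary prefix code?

2.59 bits/symbol

Repeatedly combine the two least-probable nodes; the expected code length is the sum of the merged weights.
merge 3/100 + 3/50 → 9/100
merge 9/100 + 9/100 → 9/50
merge 7/50 + 9/50 → 8/25
merge 9/50 + 6/25 → 21/50
merge 13/50 + 8/25 → 29/50
merge 21/50 + 29/50 → 1
L = 9/100 + 9/50 + 8/25 + 21/50 + 29/50 + 1 = 259/100 = 2.59 bits/symbol.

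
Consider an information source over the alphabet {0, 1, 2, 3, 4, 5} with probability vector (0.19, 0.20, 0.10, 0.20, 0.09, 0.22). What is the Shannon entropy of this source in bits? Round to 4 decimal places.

2.5094 bits

H = −Σ pᵢ log₂ pᵢ.
−0.19·log₂(0.19) = 0.4552
−0.20·log₂(0.20) = 0.4644
−0.10·log₂(0.10) = 0.3322
−0.20·log₂(0.20) = 0.4644
−0.09·log₂(0.09) = 0.3127
−0.22·log₂(0.22) = 0.4806
Sum ≈ 2.5094 → 2.5094 bits.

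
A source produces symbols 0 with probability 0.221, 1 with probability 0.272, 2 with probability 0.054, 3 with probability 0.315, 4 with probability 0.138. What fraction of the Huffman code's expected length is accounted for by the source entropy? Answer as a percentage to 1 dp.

Entropy H = −Σ p log₂ p ≈ 2.1389 bits.
Huffman merges: 27/500+69/500→24/125; 24/125+221/1000→413/1000; 34/125+63/200→587/1000; 413/1000+587/1000→1. L = 274/125 ≈ 2.1920.
Efficiency = H/L = 2.1389/2.1920 = 97.6%.

97.6%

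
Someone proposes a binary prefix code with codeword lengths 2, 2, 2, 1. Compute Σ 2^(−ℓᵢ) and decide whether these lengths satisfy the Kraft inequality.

1.25; no

With common denominator 2^2 = 4: Σ 2^(−ℓᵢ) = 1/4 + 1/4 + 1/4 + 2/4 = 5/4 = 1.25.
Kraft's inequality requires Σ ≤ 1; here Σ = 1.25 > 1, so no such prefix code exists.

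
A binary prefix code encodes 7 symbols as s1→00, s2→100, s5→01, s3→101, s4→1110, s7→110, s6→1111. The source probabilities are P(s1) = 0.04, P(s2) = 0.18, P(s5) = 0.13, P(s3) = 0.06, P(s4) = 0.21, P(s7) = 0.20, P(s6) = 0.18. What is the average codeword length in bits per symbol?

3.22 bits/symbol

L̄ = Σ pᵢ·ℓᵢ = 0.04·2 + 0.18·3 + 0.13·2 + 0.06·3 + 0.21·4 + 0.20·3 + 0.18·4 = 3.22 bits/symbol.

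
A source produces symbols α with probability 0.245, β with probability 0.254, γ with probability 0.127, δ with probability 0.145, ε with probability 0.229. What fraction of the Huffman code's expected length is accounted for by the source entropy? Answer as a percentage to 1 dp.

99.8%

Entropy H = −Σ p log₂ p ≈ 2.2684 bits.
Huffman merges: 127/1000+29/200→34/125; 229/1000+49/200→237/500; 127/500+34/125→263/500; 237/500+263/500→1. L = 284/125 ≈ 2.2720.
Efficiency = H/L = 2.2684/2.2720 = 99.8%.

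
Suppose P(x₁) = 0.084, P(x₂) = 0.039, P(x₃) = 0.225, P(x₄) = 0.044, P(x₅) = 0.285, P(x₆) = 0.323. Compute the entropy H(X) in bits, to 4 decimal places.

2.2079 bits

H = −Σ pᵢ log₂ pᵢ.
−0.084·log₂(0.084) = 0.3002
−0.039·log₂(0.039) = 0.1825
−0.225·log₂(0.225) = 0.4842
−0.044·log₂(0.044) = 0.1983
−0.285·log₂(0.285) = 0.5161
−0.323·log₂(0.323) = 0.5266
Sum ≈ 2.2079 → 2.2079 bits.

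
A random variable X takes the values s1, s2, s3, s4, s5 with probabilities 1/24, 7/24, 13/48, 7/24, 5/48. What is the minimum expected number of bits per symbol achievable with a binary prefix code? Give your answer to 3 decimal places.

Repeatedly combine the two least-probable nodes; the expected code length is the sum of the merged weights.
merge 1/24 + 5/48 → 7/48
merge 7/48 + 13/48 → 5/12
merge 7/24 + 7/24 → 7/12
merge 5/12 + 7/12 → 1
L = 7/48 + 5/12 + 7/12 + 1 = 103/48 ≈ 2.146 bits/symbol.

2.146 bits/symbol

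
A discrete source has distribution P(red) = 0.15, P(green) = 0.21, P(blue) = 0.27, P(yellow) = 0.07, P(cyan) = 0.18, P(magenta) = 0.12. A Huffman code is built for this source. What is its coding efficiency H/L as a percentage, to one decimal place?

98.2%

Entropy H = −Σ p log₂ p ≈ 2.4743 bits.
Huffman merges: 7/100+3/25→19/100; 3/20+9/50→33/100; 19/100+21/100→2/5; 27/100+33/100→3/5; 2/5+3/5→1. L = 63/25 ≈ 2.5200.
Efficiency = H/L = 2.4743/2.5200 = 98.2%.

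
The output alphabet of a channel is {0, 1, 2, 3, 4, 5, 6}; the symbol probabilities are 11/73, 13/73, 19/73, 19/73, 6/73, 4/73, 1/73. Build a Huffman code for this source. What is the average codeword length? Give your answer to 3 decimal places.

Repeatedly combine the two least-probable nodes; the expected code length is the sum of the merged weights.
merge 1/73 + 4/73 → 5/73
merge 5/73 + 6/73 → 11/73
merge 11/73 + 11/73 → 22/73
merge 13/73 + 19/73 → 32/73
merge 19/73 + 22/73 → 41/73
merge 32/73 + 41/73 → 1
L = 5/73 + 11/73 + 22/73 + 32/73 + 41/73 + 1 = 184/73 ≈ 2.521 bits/symbol.

2.521 bits/symbol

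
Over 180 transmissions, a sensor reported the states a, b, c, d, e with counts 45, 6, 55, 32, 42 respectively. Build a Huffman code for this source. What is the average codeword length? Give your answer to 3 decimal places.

2.211 bits/symbol

Probabilities are the counts divided by 180.
Repeatedly combine the two least-probable nodes; the expected code length is the sum of the merged weights.
merge 1/30 + 8/45 → 19/90
merge 19/90 + 7/30 → 4/9
merge 1/4 + 11/36 → 5/9
merge 4/9 + 5/9 → 1
L = 19/90 + 4/9 + 5/9 + 1 = 199/90 ≈ 2.211 bits/symbol.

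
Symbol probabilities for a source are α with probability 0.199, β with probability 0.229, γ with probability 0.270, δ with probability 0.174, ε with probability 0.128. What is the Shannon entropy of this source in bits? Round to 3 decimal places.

H = −Σ pᵢ log₂ pᵢ.
−0.199·log₂(0.199) = 0.4635
−0.229·log₂(0.229) = 0.4870
−0.270·log₂(0.270) = 0.5100
−0.174·log₂(0.174) = 0.4390
−0.128·log₂(0.128) = 0.3796
Sum ≈ 2.2791 → 2.279 bits.

2.279 bits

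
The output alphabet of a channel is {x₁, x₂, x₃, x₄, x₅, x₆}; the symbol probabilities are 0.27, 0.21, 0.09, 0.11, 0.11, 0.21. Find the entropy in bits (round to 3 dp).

2.469 bits

H = −Σ pᵢ log₂ pᵢ.
−0.27·log₂(0.27) = 0.5100
−0.21·log₂(0.21) = 0.4728
−0.09·log₂(0.09) = 0.3127
−0.11·log₂(0.11) = 0.3503
−0.11·log₂(0.11) = 0.3503
−0.21·log₂(0.21) = 0.4728
Sum ≈ 2.4689 → 2.469 bits.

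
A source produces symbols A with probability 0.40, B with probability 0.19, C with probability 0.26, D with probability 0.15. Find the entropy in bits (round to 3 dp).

1.900 bits

H = −Σ pᵢ log₂ pᵢ.
−0.40·log₂(0.40) = 0.5288
−0.19·log₂(0.19) = 0.4552
−0.26·log₂(0.26) = 0.5053
−0.15·log₂(0.15) = 0.4105
Sum ≈ 1.8998 → 1.900 bits.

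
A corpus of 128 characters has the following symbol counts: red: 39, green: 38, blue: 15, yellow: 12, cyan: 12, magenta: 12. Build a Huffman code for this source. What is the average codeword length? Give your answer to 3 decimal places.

Probabilities are the counts divided by 128.
Repeatedly combine the two least-probable nodes; the expected code length is the sum of the merged weights.
merge 3/32 + 3/32 → 3/16
merge 3/32 + 15/128 → 27/128
merge 3/16 + 27/128 → 51/128
merge 19/64 + 39/128 → 77/128
merge 51/128 + 77/128 → 1
L = 3/16 + 27/128 + 51/128 + 77/128 + 1 = 307/128 ≈ 2.398 bits/symbol.

2.398 bits/symbol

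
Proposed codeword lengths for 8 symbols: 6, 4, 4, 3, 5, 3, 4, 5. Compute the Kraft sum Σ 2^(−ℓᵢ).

With common denominator 2^6 = 64: Σ 2^(−ℓᵢ) = 1/64 + 4/64 + 4/64 + 8/64 + 2/64 + 8/64 + 4/64 + 2/64 = 33/64 = 0.515625.

0.515625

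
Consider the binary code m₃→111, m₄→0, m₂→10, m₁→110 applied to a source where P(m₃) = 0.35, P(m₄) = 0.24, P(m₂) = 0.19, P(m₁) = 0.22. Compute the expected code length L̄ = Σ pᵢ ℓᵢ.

2.33 bits/symbol

L̄ = Σ pᵢ·ℓᵢ = 0.35·3 + 0.24·1 + 0.19·2 + 0.22·3 = 2.33 bits/symbol.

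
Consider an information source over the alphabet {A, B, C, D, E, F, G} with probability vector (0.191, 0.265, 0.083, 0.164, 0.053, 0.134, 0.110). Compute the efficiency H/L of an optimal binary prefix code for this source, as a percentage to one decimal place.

99.0%

Entropy H = −Σ p log₂ p ≈ 2.6531 bits.
Huffman merges: 53/1000+83/1000→17/125; 11/100+67/500→61/250; 17/125+41/250→3/10; 191/1000+61/250→87/200; 53/200+3/10→113/200; 87/200+113/200→1. L = 67/25 ≈ 2.6800.
Efficiency = H/L = 2.6531/2.6800 = 99.0%.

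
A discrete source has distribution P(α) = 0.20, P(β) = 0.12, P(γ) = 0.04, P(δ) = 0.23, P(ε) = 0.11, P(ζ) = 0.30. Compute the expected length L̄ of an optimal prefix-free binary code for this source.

2.42 bits/symbol

Repeatedly combine the two least-probable nodes; the expected code length is the sum of the merged weights.
merge 1/25 + 11/100 → 3/20
merge 3/25 + 3/20 → 27/100
merge 1/5 + 23/100 → 43/100
merge 27/100 + 3/10 → 57/100
merge 43/100 + 57/100 → 1
L = 3/20 + 27/100 + 43/100 + 57/100 + 1 = 121/50 = 2.42 bits/symbol.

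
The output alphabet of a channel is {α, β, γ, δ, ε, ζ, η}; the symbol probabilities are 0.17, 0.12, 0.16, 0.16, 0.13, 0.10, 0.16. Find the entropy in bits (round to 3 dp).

H = −Σ pᵢ log₂ pᵢ.
−0.17·log₂(0.17) = 0.4346
−0.12·log₂(0.12) = 0.3671
−0.16·log₂(0.16) = 0.4230
−0.16·log₂(0.16) = 0.4230
−0.13·log₂(0.13) = 0.3826
−0.10·log₂(0.10) = 0.3322
−0.16·log₂(0.16) = 0.4230
Sum ≈ 2.7855 → 2.786 bits.

2.786 bits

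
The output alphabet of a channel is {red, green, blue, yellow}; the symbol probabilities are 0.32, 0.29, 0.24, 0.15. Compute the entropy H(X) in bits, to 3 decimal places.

H = −Σ pᵢ log₂ pᵢ.
−0.32·log₂(0.32) = 0.5260
−0.29·log₂(0.29) = 0.5179
−0.24·log₂(0.24) = 0.4941
−0.15·log₂(0.15) = 0.4105
Sum ≈ 1.9486 → 1.949 bits.

1.949 bits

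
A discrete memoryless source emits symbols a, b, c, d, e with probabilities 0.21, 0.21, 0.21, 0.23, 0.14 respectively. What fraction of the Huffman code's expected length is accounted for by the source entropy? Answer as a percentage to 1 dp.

98.0%

Entropy H = −Σ p log₂ p ≈ 2.3032 bits.
Huffman merges: 7/50+21/100→7/20; 21/100+21/100→21/50; 23/100+7/20→29/50; 21/50+29/50→1. L = 47/20 ≈ 2.3500.
Efficiency = H/L = 2.3032/2.3500 = 98.0%.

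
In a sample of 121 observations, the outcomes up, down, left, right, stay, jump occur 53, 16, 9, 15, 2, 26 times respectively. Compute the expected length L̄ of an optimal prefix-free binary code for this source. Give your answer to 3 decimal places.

2.215 bits/symbol

Probabilities are the counts divided by 121.
Repeatedly combine the two least-probable nodes; the expected code length is the sum of the merged weights.
merge 2/121 + 9/121 → 1/11
merge 1/11 + 15/121 → 26/121
merge 16/121 + 26/121 → 42/121
merge 26/121 + 42/121 → 68/121
merge 53/121 + 68/121 → 1
L = 1/11 + 26/121 + 42/121 + 68/121 + 1 = 268/121 ≈ 2.215 bits/symbol.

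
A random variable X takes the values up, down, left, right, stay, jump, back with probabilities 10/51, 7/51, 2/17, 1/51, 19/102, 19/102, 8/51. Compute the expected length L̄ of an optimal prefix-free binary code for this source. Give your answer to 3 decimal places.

2.755 bits/symbol

Repeatedly combine the two least-probable nodes; the expected code length is the sum of the merged weights.
merge 1/51 + 2/17 → 7/51
merge 7/51 + 7/51 → 14/51
merge 8/51 + 19/102 → 35/102
merge 19/102 + 10/51 → 13/34
merge 14/51 + 35/102 → 21/34
merge 13/34 + 21/34 → 1
L = 7/51 + 14/51 + 35/102 + 13/34 + 21/34 + 1 = 281/102 ≈ 2.755 bits/symbol.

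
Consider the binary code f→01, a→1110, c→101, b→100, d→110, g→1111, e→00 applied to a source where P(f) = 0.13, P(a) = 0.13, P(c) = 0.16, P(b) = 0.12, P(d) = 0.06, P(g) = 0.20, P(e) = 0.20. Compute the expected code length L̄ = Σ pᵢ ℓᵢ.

3 bits/symbol

L̄ = Σ pᵢ·ℓᵢ = 0.13·2 + 0.13·4 + 0.16·3 + 0.12·3 + 0.06·3 + 0.20·4 + 0.20·2 = 3 bits/symbol.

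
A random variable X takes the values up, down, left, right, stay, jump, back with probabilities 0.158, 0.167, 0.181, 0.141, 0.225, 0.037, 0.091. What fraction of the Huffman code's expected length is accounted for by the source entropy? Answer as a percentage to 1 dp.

Entropy H = −Σ p log₂ p ≈ 2.6715 bits.
Huffman merges: 37/1000+91/1000→16/125; 16/125+141/1000→269/1000; 79/500+167/1000→13/40; 181/1000+9/40→203/500; 269/1000+13/40→297/500; 203/500+297/500→1. L = 1361/500 ≈ 2.7220.
Efficiency = H/L = 2.6715/2.7220 = 98.1%.

98.1%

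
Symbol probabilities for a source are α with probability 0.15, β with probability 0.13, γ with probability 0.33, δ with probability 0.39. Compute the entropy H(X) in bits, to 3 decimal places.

H = −Σ pᵢ log₂ pᵢ.
−0.15·log₂(0.15) = 0.4105
−0.13·log₂(0.13) = 0.3826
−0.33·log₂(0.33) = 0.5278
−0.39·log₂(0.39) = 0.5298
Sum ≈ 1.8508 → 1.851 bits.

1.851 bits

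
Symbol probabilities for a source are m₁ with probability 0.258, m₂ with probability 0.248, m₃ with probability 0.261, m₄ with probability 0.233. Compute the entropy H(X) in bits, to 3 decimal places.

1.999 bits

H = −Σ pᵢ log₂ pᵢ.
−0.258·log₂(0.258) = 0.5043
−0.248·log₂(0.248) = 0.4989
−0.261·log₂(0.261) = 0.5058
−0.233·log₂(0.233) = 0.4897
Sum ≈ 1.9986 → 1.999 bits.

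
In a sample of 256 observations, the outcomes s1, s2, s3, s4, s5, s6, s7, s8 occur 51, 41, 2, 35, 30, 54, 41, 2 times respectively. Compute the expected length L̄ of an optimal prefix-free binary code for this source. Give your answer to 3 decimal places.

2.738 bits/symbol

Probabilities are the counts divided by 256.
Repeatedly combine the two least-probable nodes; the expected code length is the sum of the merged weights.
merge 1/128 + 1/128 → 1/64
merge 1/64 + 15/128 → 17/128
merge 17/128 + 35/256 → 69/256
merge 41/256 + 41/256 → 41/128
merge 51/256 + 27/128 → 105/256
merge 69/256 + 41/128 → 151/256
merge 105/256 + 151/256 → 1
L = 1/64 + 17/128 + 69/256 + 41/128 + 105/256 + 151/256 + 1 = 701/256 ≈ 2.738 bits/symbol.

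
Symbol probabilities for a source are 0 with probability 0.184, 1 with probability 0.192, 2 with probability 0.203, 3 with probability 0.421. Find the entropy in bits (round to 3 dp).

1.899 bits

H = −Σ pᵢ log₂ pᵢ.
−0.184·log₂(0.184) = 0.4494
−0.192·log₂(0.192) = 0.4571
−0.203·log₂(0.203) = 0.4670
−0.421·log₂(0.421) = 0.5255
Sum ≈ 1.8989 → 1.899 bits.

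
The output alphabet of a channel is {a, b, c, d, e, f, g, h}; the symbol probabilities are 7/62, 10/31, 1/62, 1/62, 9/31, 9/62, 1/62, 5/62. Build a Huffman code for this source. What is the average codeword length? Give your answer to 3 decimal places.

Repeatedly combine the two least-probable nodes; the expected code length is the sum of the merged weights.
merge 1/62 + 1/62 → 1/31
merge 1/62 + 1/31 → 3/62
merge 3/62 + 5/62 → 4/31
merge 7/62 + 4/31 → 15/62
merge 9/62 + 15/62 → 12/31
merge 9/31 + 10/31 → 19/31
merge 12/31 + 19/31 → 1
L = 1/31 + 3/62 + 4/31 + 15/62 + 12/31 + 19/31 + 1 = 76/31 ≈ 2.452 bits/symbol.

2.452 bits/symbol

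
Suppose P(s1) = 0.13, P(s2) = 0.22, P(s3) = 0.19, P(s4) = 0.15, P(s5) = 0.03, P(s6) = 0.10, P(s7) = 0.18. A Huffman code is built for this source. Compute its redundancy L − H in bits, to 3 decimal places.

Entropy H = −Σ p log₂ p ≈ 2.6583 bits.
Huffman merges: 3/100+1/10→13/100; 13/100+13/100→13/50; 3/20+9/50→33/100; 19/100+11/50→41/100; 13/50+33/100→59/100; 41/100+59/100→1. L = 68/25 ≈ 2.7200.
L − H = 2.7200 − 2.6583 = 0.062 bits.

0.062 bits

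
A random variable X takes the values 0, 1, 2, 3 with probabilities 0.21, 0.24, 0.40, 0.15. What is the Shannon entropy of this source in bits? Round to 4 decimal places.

1.9063 bits

H = −Σ pᵢ log₂ pᵢ.
−0.21·log₂(0.21) = 0.4728
−0.24·log₂(0.24) = 0.4941
−0.40·log₂(0.40) = 0.5288
−0.15·log₂(0.15) = 0.4105
Sum ≈ 1.9063 → 1.9063 bits.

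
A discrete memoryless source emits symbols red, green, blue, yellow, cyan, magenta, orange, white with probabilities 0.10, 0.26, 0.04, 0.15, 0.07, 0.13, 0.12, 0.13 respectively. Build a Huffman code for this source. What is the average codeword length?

2.85 bits/symbol

Repeatedly combine the two least-probable nodes; the expected code length is the sum of the merged weights.
merge 1/25 + 7/100 → 11/100
merge 1/10 + 11/100 → 21/100
merge 3/25 + 13/100 → 1/4
merge 13/100 + 3/20 → 7/25
merge 21/100 + 1/4 → 23/50
merge 13/50 + 7/25 → 27/50
merge 23/50 + 27/50 → 1
L = 11/100 + 21/100 + 1/4 + 7/25 + 23/50 + 27/50 + 1 = 57/20 = 2.85 bits/symbol.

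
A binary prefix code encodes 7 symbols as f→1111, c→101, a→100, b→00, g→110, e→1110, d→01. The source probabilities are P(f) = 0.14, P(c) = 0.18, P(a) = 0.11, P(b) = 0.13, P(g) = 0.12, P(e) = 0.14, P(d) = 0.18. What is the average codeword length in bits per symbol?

L̄ = Σ pᵢ·ℓᵢ = 0.14·4 + 0.18·3 + 0.11·3 + 0.13·2 + 0.12·3 + 0.14·4 + 0.18·2 = 2.97 bits/symbol.

2.97 bits/symbol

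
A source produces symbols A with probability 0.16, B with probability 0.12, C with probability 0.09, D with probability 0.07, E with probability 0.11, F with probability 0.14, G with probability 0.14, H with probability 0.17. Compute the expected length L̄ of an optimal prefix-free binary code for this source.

Repeatedly combine the two least-probable nodes; the expected code length is the sum of the merged weights.
merge 7/100 + 9/100 → 4/25
merge 11/100 + 3/25 → 23/100
merge 7/50 + 7/50 → 7/25
merge 4/25 + 4/25 → 8/25
merge 17/100 + 23/100 → 2/5
merge 7/25 + 8/25 → 3/5
merge 2/5 + 3/5 → 1
L = 4/25 + 23/100 + 7/25 + 8/25 + 2/5 + 3/5 + 1 = 299/100 = 2.99 bits/symbol.

2.99 bits/symbol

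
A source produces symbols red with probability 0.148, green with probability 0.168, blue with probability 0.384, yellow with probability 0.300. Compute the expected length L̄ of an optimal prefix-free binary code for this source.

Repeatedly combine the two least-probable nodes; the expected code length is the sum of the merged weights.
merge 37/250 + 21/125 → 79/250
merge 3/10 + 79/250 → 77/125
merge 48/125 + 77/125 → 1
L = 79/250 + 77/125 + 1 = 483/250 = 1.932 bits/symbol.

1.932 bits/symbol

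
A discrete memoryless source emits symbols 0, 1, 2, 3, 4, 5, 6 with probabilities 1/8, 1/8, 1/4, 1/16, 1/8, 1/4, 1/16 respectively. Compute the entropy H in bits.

2.625 bits

Each probability is a power of 1/2, so log₂(1/p) is an integer.
H = Σ p·log₂(1/p) = 1/8·3 + 1/8·3 + 1/4·2 + 1/16·4 + 1/8·3 + 1/4·2 + 1/16·4 = 2.625 bits.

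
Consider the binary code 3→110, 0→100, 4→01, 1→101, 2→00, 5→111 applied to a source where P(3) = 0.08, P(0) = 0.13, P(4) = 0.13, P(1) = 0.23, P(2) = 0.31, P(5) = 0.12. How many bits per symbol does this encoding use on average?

2.56 bits/symbol

L̄ = Σ pᵢ·ℓᵢ = 0.08·3 + 0.13·3 + 0.13·2 + 0.23·3 + 0.31·2 + 0.12·3 = 2.56 bits/symbol.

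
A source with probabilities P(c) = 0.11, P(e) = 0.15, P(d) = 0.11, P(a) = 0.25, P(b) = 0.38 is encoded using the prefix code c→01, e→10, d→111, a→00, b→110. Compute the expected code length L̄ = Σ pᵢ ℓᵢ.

L̄ = Σ pᵢ·ℓᵢ = 0.11·2 + 0.15·2 + 0.11·3 + 0.25·2 + 0.38·3 = 2.49 bits/symbol.

2.49 bits/symbol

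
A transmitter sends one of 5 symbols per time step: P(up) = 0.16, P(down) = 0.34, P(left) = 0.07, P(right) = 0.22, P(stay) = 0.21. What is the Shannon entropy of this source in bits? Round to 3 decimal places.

H = −Σ pᵢ log₂ pᵢ.
−0.16·log₂(0.16) = 0.4230
−0.34·log₂(0.34) = 0.5292
−0.07·log₂(0.07) = 0.2686
−0.22·log₂(0.22) = 0.4806
−0.21·log₂(0.21) = 0.4728
Sum ≈ 2.1741 → 2.174 bits.

2.174 bits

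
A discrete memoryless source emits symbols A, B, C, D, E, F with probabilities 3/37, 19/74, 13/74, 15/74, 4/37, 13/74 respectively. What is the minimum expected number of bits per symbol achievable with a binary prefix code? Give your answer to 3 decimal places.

2.541 bits/symbol

Repeatedly combine the two least-probable nodes; the expected code length is the sum of the merged weights.
merge 3/37 + 4/37 → 7/37
merge 13/74 + 13/74 → 13/37
merge 7/37 + 15/74 → 29/74
merge 19/74 + 13/37 → 45/74
merge 29/74 + 45/74 → 1
L = 7/37 + 13/37 + 29/74 + 45/74 + 1 = 94/37 ≈ 2.541 bits/symbol.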